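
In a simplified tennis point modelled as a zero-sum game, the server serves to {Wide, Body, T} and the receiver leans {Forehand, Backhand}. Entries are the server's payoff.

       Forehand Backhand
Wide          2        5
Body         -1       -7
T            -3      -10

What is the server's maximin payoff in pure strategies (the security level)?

Row minima: Wide → 2, Body → -7, T → -10.
The best of these is 2.

2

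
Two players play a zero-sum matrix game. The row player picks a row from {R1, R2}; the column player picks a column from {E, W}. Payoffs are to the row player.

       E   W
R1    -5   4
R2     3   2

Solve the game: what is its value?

11/5

Row minima: R1 → -5, R2 → 2; maximin = 2.
Column maxima: E → 3, W → 4; minimax = 3.
2 ≠ 3, so there is no saddle point; optimal play is mixed.
Let the row player play R1 with probability p. Expected payoff against E: (-5)p + 3(1−p) = −8p + 3; against W: 4p + 2(1−p) = 2p + 2.
Setting these equal: −8p + 3 = 2p + 2 ⇒ −10p = -1 ⇒ p = 1/10, and the value is (-8)·(1/10) + 3 = 11/5.
For the column player: with q = P(E), equating R1's and R2's payoffs gives −9q + 4 = q + 2 ⇒ q = 1/5.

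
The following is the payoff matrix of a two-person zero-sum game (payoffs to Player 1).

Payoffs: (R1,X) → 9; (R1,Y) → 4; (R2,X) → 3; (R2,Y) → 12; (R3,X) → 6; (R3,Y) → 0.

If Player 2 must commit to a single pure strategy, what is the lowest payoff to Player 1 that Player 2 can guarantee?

Column maxima: X → 9, Y → 12.
The smallest of these is 9.

9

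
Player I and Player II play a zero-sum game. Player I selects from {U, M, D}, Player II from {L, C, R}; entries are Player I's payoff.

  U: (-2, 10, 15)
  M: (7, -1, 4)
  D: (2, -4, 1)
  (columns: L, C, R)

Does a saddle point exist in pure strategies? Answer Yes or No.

Row minima: U → -2, M → -1, D → -4; maximin = -1.
Column maxima: L → 7, C → 10, R → 15; minimax = 7.
-1 ≠ 7, so no pure-strategy equilibrium exists.

No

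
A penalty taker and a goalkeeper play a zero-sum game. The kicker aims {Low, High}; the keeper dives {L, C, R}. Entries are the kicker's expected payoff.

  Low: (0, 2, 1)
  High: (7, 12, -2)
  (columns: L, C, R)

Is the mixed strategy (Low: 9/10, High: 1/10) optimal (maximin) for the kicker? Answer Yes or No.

Against L this mix gives (9/10)·0 + (1/10)·7 = 7/10.
Against C this mix gives (9/10)·2 + (1/10)·12 = 3.
Against R this mix gives (9/10)·1 + (1/10)·(-2) = 7/10.
All of the keeper's active replies (L, R) yield 7/10, and no column does worse for the kicker. The mix makes the keeper indifferent and guarantees 7/10, so it is optimal.

Yes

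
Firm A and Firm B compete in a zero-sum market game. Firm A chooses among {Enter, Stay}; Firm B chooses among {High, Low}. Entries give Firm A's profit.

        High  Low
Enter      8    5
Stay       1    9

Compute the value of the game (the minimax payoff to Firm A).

Row minima: Enter → 5, Stay → 1; maximin = 5.
Column maxima: High → 8, Low → 9; minimax = 8.
5 ≠ 8, so there is no saddle point; optimal play is mixed.
Let Firm A play Enter with probability p. Expected payoff against High: 8p + 1(1−p) = 7p + 1; against Low: 5p + 9(1−p) = −4p + 9.
Setting these equal: 7p + 1 = −4p + 9 ⇒ 11p = 8 ⇒ p = 8/11, and the value is (7)·(8/11) + 1 = 67/11.
For Firm B: with q = P(High), equating Enter's and Stay's payoffs gives 3q + 5 = −8q + 9 ⇒ q = 4/11.

67/11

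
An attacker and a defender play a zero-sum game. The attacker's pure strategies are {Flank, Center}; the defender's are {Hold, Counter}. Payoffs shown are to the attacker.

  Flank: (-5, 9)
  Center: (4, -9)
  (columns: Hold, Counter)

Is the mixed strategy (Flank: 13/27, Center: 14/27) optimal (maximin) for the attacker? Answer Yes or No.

Yes

Against Hold this mix gives (13/27)·(-5) + (14/27)·4 = -1/3.
Against Counter this mix gives (13/27)·9 + (14/27)·(-9) = -1/3.
All of the defender's active replies (Hold, Counter) yield -1/3, and no column does worse for the attacker. The mix makes the defender indifferent and guarantees -1/3, so it is optimal.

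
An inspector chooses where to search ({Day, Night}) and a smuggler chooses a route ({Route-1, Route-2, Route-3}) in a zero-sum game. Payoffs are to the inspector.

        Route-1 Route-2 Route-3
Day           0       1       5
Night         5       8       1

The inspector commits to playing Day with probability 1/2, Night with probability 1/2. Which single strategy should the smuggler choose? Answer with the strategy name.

Route-1

If the smuggler plays Route-1, the inspector's expected payoff is (1/2)·0 + (1/2)·5 = 5/2.
If the smuggler plays Route-2, the inspector's expected payoff is (1/2)·1 + (1/2)·8 = 9/2.
If the smuggler plays Route-3, the inspector's expected payoff is (1/2)·5 + (1/2)·1 = 3.
The smuggler minimizes the inspector's payoff; the smallest is 5/2, so the best response is Route-1.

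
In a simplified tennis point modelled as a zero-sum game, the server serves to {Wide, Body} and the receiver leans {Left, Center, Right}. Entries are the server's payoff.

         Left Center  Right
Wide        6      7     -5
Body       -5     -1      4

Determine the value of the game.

-1/20

Row minima: Wide → -5, Body → -5; maximin = -5.
Column maxima: Left → 6, Center → 7, Right → 4; minimax = 4.
-5 ≠ 4, so there is no saddle point; optimal play is mixed.
Center is strictly dominated by Left (it gives the server strictly more in every row), so the receiver never plays it.
On the remaining 2×2 (Wide, Body vs Left, Right):
Let the server play Wide with probability p. Expected payoff against Left: 6p + (-5)(1−p) = 11p − 5; against Right: (-5)p + 4(1−p) = −9p + 4.
Setting these equal: 11p − 5 = −9p + 4 ⇒ 20p = 9 ⇒ p = 9/20, and the value is (11)·(9/20) − 5 = -1/20.
For the receiver: with q = P(Left), equating Wide's and Body's payoffs gives 11q − 5 = −9q + 4 ⇒ q = 9/20.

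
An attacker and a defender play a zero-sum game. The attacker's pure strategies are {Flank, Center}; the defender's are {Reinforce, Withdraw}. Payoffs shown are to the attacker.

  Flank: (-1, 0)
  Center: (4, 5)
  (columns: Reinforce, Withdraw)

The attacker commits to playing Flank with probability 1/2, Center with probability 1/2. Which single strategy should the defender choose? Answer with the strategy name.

If the defender plays Reinforce, the attacker's expected payoff is (1/2)·(-1) + (1/2)·4 = 3/2.
If the defender plays Withdraw, the attacker's expected payoff is (1/2)·0 + (1/2)·5 = 5/2.
The defender minimizes the attacker's payoff; the smallest is 3/2, so the best response is Reinforce.

Reinforce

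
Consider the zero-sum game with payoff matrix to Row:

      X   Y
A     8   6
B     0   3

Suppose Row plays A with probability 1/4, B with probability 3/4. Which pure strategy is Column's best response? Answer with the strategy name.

X

If Column plays X, Row's expected payoff is (1/4)·8 + (3/4)·0 = 2.
If Column plays Y, Row's expected payoff is (1/4)·6 + (3/4)·3 = 15/4.
Column minimizes Row's payoff; the smallest is 2, so the best response is X.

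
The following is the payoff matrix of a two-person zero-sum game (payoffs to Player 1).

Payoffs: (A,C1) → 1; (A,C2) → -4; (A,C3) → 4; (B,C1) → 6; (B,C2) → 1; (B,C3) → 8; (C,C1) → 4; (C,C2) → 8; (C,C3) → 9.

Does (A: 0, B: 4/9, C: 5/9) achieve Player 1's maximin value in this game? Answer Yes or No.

Against C1 this mix gives (4/9)·6 + (5/9)·4 = 44/9.
Against C2 this mix gives (4/9)·1 + (5/9)·8 = 44/9.
Against C3 this mix gives (4/9)·8 + (5/9)·9 = 77/9.
All of Player 2's active replies (C1, C2) yield 44/9, and no column does worse for Player 1. The mix makes Player 2 indifferent and guarantees 44/9, so it is optimal.

Yes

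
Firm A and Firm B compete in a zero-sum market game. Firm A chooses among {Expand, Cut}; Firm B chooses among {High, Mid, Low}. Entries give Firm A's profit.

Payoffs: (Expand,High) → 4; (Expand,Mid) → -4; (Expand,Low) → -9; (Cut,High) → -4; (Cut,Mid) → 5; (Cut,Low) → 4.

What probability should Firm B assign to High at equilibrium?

Row minima: Expand → -9, Cut → -4; maximin = -4.
Column maxima: High → 4, Mid → 5, Low → 4; minimax = 4.
-4 ≠ 4, so there is no saddle point; optimal play is mixed.
Mid is strictly dominated by Low (it gives Firm A strictly more in every row), so Firm B never plays it.
On the remaining 2×2 (Expand, Cut vs High, Low):
Let Firm A play Expand with probability p. Expected payoff against High: 4p + (-4)(1−p) = 8p − 4; against Low: (-9)p + 4(1−p) = −13p + 4.
Setting these equal: 8p − 4 = −13p + 4 ⇒ 21p = 8 ⇒ p = 8/21, and the value is (8)·(8/21) − 4 = -20/21.
For Firm B: with q = P(High), equating Expand's and Cut's payoffs gives 13q − 9 = −8q + 4 ⇒ q = 13/21.

13/21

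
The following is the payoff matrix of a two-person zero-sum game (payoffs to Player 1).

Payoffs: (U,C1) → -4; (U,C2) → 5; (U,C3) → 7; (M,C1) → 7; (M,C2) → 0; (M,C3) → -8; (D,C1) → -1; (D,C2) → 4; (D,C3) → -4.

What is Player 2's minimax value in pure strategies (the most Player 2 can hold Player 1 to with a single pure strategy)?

Column maxima: C1 → 7, C2 → 5, C3 → 7.
The smallest of these is 5.

5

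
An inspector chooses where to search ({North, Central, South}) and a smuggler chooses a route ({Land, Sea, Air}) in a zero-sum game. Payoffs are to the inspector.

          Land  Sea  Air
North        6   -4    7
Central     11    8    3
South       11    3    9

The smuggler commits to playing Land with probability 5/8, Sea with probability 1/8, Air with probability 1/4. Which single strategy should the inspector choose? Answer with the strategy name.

South

Expected payoff of North: (5/8)·6 + (1/8)·(-4) + (1/4)·7 = 5.
Expected payoff of Central: (5/8)·11 + (1/8)·8 + (1/4)·3 = 69/8.
Expected payoff of South: (5/8)·11 + (1/8)·3 + (1/4)·9 = 19/2.
The largest is 19/2, so the inspector's best response is South.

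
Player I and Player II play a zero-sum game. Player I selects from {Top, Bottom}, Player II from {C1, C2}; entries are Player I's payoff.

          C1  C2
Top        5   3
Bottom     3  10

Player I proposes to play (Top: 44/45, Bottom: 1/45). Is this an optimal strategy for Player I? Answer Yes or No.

No

Against C1 this mix gives (44/45)·5 + (1/45)·3 = 223/45.
Against C2 this mix gives (44/45)·3 + (1/45)·10 = 142/45.
Player II will play C2, holding Player I to 142/45. Shifting weight toward the row that does better against C2 would raise this floor (the equalizing mix achieves 41/9 against both C2 and C1), so the proposed strategy is not optimal.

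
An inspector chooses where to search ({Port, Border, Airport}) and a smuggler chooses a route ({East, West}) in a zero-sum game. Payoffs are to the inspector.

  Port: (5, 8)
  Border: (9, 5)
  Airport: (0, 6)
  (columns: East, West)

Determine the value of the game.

47/7

Row minima: Port → 5, Border → 5, Airport → 0; maximin = 5.
Column maxima: East → 9, West → 8; minimax = 8.
5 ≠ 8, so there is no saddle point; optimal play is mixed.
Airport is strictly dominated by Port, so the inspector never plays it.
On the remaining 2×2 (Port, Border vs East, West):
Let the inspector play Port with probability p. Expected payoff against East: 5p + 9(1−p) = −4p + 9; against West: 8p + 5(1−p) = 3p + 5.
Setting these equal: −4p + 9 = 3p + 5 ⇒ −7p = -4 ⇒ p = 4/7, and the value is (-4)·(4/7) + 9 = 47/7.
For the smuggler: with q = P(East), equating Port's and Border's payoffs gives −3q + 8 = 4q + 5 ⇒ q = 3/7.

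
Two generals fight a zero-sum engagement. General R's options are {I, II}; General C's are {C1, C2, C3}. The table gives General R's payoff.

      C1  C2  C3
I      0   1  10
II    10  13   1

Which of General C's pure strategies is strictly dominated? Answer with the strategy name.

C2

C1 holds General R's payoff strictly below C2 in every row: 0 < 1, 10 < 13.
So C2 is strictly dominated for General C.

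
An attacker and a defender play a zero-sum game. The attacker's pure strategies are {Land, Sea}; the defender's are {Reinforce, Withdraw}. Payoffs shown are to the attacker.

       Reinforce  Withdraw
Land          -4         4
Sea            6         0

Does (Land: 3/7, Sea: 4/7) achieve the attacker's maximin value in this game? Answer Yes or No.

Yes

Against Reinforce this mix gives (3/7)·(-4) + (4/7)·6 = 12/7.
Against Withdraw this mix gives (3/7)·4 + (4/7)·0 = 12/7.
All of the defender's active replies (Reinforce, Withdraw) yield 12/7, and no column does worse for the attacker. The mix makes the defender indifferent and guarantees 12/7, so it is optimal.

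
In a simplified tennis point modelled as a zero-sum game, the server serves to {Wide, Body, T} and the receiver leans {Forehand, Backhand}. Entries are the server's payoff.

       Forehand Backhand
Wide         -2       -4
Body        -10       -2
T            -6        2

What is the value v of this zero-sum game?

-14/5

Row minima: Wide → -4, Body → -10, T → -6; maximin = -4.
Column maxima: Forehand → -2, Backhand → 2; minimax = -2.
-4 ≠ -2, so there is no saddle point; optimal play is mixed.
Body is strictly dominated by T, so the server never plays it.
On the remaining 2×2 (Wide, T vs Forehand, Backhand):
Let the server play Wide with probability p. Expected payoff against Forehand: (-2)p + (-6)(1−p) = 4p − 6; against Backhand: (-4)p + 2(1−p) = −6p + 2.
Setting these equal: 4p − 6 = −6p + 2 ⇒ 10p = 8 ⇒ p = 4/5, and the value is (4)·(4/5) − 6 = -14/5.
For the receiver: with q = P(Forehand), equating Wide's and T's payoffs gives 2q − 4 = −8q + 2 ⇒ q = 3/5.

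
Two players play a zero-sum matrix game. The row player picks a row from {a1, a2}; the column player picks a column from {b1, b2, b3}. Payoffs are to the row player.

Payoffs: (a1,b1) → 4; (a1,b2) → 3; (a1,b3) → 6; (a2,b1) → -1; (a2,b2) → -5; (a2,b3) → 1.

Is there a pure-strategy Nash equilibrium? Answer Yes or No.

Row minima: a1 → 3, a2 → -5; maximin = 3.
Column maxima: b1 → 4, b2 → 3, b3 → 6; minimax = 3.
maximin = minimax = 3, so a saddle point exists.

Yes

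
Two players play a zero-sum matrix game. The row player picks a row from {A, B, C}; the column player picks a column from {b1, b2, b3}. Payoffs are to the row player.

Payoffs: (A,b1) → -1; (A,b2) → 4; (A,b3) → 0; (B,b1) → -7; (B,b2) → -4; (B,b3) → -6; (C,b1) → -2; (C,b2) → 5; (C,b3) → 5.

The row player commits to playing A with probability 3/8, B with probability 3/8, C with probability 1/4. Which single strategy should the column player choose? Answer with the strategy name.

If the column player plays b1, the row player's expected payoff is (3/8)·(-1) + (3/8)·(-7) + (1/4)·(-2) = -7/2.
If the column player plays b2, the row player's expected payoff is (3/8)·4 + (3/8)·(-4) + (1/4)·5 = 5/4.
If the column player plays b3, the row player's expected payoff is (3/8)·0 + (3/8)·(-6) + (1/4)·5 = -1.
The column player minimizes the row player's payoff; the smallest is -7/2, so the best response is b1.

b1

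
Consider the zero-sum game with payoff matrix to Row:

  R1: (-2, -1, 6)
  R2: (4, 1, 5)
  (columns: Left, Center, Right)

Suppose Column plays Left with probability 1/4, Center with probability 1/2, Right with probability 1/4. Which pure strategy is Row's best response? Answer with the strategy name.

Expected payoff of R1: (1/4)·(-2) + (1/2)·(-1) + (1/4)·6 = 1/2.
Expected payoff of R2: (1/4)·4 + (1/2)·1 + (1/4)·5 = 11/4.
The largest is 11/4, so Row's best response is R2.

R2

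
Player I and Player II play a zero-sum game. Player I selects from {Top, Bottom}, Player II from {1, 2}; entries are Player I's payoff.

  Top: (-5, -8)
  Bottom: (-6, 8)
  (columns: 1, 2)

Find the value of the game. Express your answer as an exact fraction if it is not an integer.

Row minima: Top → -8, Bottom → -6; maximin = -6.
Column maxima: 1 → -5, 2 → 8; minimax = -5.
-6 ≠ -5, so there is no saddle point; optimal play is mixed.
Let Player I play Top with probability p. Expected payoff against 1: (-5)p + (-6)(1−p) = p − 6; against 2: (-8)p + 8(1−p) = −16p + 8.
Setting these equal: p − 6 = −16p + 8 ⇒ 17p = 14 ⇒ p = 14/17, and the value is (1)·(14/17) − 6 = -88/17.
For Player II: with q = P(1), equating Top's and Bottom's payoffs gives 3q − 8 = −14q + 8 ⇒ q = 16/17.

-88/17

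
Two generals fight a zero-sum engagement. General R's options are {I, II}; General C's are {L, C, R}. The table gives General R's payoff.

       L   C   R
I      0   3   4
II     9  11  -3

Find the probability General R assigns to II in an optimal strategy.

1/4

Row minima: I → 0, II → -3; maximin = 0.
Column maxima: L → 9, C → 11, R → 4; minimax = 4.
0 ≠ 4, so there is no saddle point; optimal play is mixed.
C is strictly dominated by L (it gives General R strictly more in every row), so General C never plays it.
On the remaining 2×2 (I, II vs L, R):
Let General R play I with probability p. Expected payoff against L: 0p + 9(1−p) = −9p + 9; against R: 4p + (-3)(1−p) = 7p − 3.
Setting these equal: −9p + 9 = 7p − 3 ⇒ −16p = -12 ⇒ p = 3/4, and the value is (-9)·(3/4) + 9 = 9/4.
For General C: with q = P(L), equating I's and II's payoffs gives −4q + 4 = 12q − 3 ⇒ q = 7/16.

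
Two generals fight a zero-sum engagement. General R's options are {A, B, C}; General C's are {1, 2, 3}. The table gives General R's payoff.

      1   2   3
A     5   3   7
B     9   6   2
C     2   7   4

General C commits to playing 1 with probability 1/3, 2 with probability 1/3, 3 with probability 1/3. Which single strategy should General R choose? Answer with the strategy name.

Expected payoff of A: (1/3)·5 + (1/3)·3 + (1/3)·7 = 5.
Expected payoff of B: (1/3)·9 + (1/3)·6 + (1/3)·2 = 17/3.
Expected payoff of C: (1/3)·2 + (1/3)·7 + (1/3)·4 = 13/3.
The largest is 17/3, so General R's best response is B.

B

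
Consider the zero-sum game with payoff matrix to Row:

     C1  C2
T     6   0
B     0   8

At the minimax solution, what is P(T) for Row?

Row minima: T → 0, B → 0; maximin = 0.
Column maxima: C1 → 6, C2 → 8; minimax = 6.
0 ≠ 6, so there is no saddle point; optimal play is mixed.
Let Row play T with probability p. Expected payoff against C1: 6p + 0(1−p) = 6p; against C2: 0p + 8(1−p) = −8p + 8.
Setting these equal: 6p = −8p + 8 ⇒ 14p = 8 ⇒ p = 4/7, and the value is (6)·(4/7) = 24/7.
For Column: with q = P(C1), equating T's and B's payoffs gives 6q = −8q + 8 ⇒ q = 4/7.

4/7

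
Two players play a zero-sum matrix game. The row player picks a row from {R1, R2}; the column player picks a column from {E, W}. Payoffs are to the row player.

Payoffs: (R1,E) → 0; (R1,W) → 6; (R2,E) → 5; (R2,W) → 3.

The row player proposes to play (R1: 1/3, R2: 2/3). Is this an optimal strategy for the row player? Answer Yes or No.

No

Against E this mix gives (1/3)·0 + (2/3)·5 = 10/3.
Against W this mix gives (1/3)·6 + (2/3)·3 = 4.
The column player will play E, holding the row player to 10/3. Shifting weight toward the row that does better against E would raise this floor (the equalizing mix achieves 15/4 against both E and W), so the proposed strategy is not optimal.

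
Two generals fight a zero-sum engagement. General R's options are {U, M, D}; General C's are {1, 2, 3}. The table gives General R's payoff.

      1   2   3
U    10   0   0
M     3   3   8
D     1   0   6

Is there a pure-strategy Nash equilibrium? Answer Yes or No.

Yes

Row minima: U → 0, M → 3, D → 0; maximin = 3.
Column maxima: 1 → 10, 2 → 3, 3 → 8; minimax = 3.
maximin = minimax = 3, so a saddle point exists.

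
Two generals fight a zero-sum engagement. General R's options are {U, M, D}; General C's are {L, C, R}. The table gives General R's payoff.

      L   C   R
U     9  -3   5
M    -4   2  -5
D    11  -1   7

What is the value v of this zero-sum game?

Row minima: U → -3, M → -5, D → -1; maximin = -1.
Column maxima: L → 11, C → 2, R → 7; minimax = 2.
-1 ≠ 2, so there is no saddle point; optimal play is mixed.
U is strictly dominated by D, so General R never plays it.
L is strictly dominated by R (it gives General R strictly more in every row), so General C never plays it.
On the remaining 2×2 (M, D vs C, R):
Let General R play M with probability p. Expected payoff against C: 2p + (-1)(1−p) = 3p − 1; against R: (-5)p + 7(1−p) = −12p + 7.
Setting these equal: 3p − 1 = −12p + 7 ⇒ 15p = 8 ⇒ p = 8/15, and the value is (3)·(8/15) − 1 = 3/5.
For General C: with q = P(C), equating M's and D's payoffs gives 7q − 5 = −8q + 7 ⇒ q = 4/5.

3/5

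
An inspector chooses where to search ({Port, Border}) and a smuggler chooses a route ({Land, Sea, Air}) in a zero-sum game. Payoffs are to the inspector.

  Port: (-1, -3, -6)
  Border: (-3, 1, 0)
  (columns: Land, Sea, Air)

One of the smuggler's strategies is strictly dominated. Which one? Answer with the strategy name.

Air holds the inspector's payoff strictly below Sea in every row: -6 < -3, 0 < 1.
So Sea is strictly dominated for the smuggler.

Sea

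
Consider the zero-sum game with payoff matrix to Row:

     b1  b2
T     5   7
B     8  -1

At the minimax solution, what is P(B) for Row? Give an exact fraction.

2/11

Row minima: T → 5, B → -1; maximin = 5.
Column maxima: b1 → 8, b2 → 7; minimax = 7.
5 ≠ 7, so there is no saddle point; optimal play is mixed.
Let Row play T with probability p. Expected payoff against b1: 5p + 8(1−p) = −3p + 8; against b2: 7p + (-1)(1−p) = 8p − 1.
Setting these equal: −3p + 8 = 8p − 1 ⇒ −11p = -9 ⇒ p = 9/11, and the value is (-3)·(9/11) + 8 = 61/11.
For Column: with q = P(b1), equating T's and B's payoffs gives −2q + 7 = 9q − 1 ⇒ q = 8/11.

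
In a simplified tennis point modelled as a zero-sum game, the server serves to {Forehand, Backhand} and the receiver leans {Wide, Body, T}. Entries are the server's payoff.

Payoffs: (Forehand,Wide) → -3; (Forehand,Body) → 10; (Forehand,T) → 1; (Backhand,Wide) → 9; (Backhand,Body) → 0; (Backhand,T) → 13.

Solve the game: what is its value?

45/11

Row minima: Forehand → -3, Backhand → 0; maximin = 0.
Column maxima: Wide → 9, Body → 10, T → 13; minimax = 9.
0 ≠ 9, so there is no saddle point; optimal play is mixed.
T is strictly dominated by Wide (it gives the server strictly more in every row), so the receiver never plays it.
On the remaining 2×2 (Forehand, Backhand vs Wide, Body):
Let the server play Forehand with probability p. Expected payoff against Wide: (-3)p + 9(1−p) = −12p + 9; against Body: 10p + 0(1−p) = 10p.
Setting these equal: −12p + 9 = 10p ⇒ −22p = -9 ⇒ p = 9/22, and the value is (-12)·(9/22) + 9 = 45/11.
For the receiver: with q = P(Wide), equating Forehand's and Backhand's payoffs gives −13q + 10 = 9q ⇒ q = 5/11.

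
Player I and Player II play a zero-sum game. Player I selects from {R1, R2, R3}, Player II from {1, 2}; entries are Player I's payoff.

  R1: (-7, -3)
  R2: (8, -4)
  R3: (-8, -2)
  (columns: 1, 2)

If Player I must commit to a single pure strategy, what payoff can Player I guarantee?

Row minima: R1 → -7, R2 → -4, R3 → -8.
The best of these is -4.

-4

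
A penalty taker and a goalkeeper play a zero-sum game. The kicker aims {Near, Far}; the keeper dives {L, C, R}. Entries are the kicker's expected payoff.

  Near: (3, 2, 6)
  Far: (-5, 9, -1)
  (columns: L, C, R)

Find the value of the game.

Row minima: Near → 2, Far → -5; maximin = 2.
Column maxima: L → 3, C → 9, R → 6; minimax = 3.
2 ≠ 3, so there is no saddle point; optimal play is mixed.
R is strictly dominated by L (it gives the kicker strictly more in every row), so the keeper never plays it.
On the remaining 2×2 (Near, Far vs L, C):
Let the kicker play Near with probability p. Expected payoff against L: 3p + (-5)(1−p) = 8p − 5; against C: 2p + 9(1−p) = −7p + 9.
Setting these equal: 8p − 5 = −7p + 9 ⇒ 15p = 14 ⇒ p = 14/15, and the value is (8)·(14/15) − 5 = 37/15.
For the keeper: with q = P(L), equating Near's and Far's payoffs gives q + 2 = −14q + 9 ⇒ q = 7/15.

37/15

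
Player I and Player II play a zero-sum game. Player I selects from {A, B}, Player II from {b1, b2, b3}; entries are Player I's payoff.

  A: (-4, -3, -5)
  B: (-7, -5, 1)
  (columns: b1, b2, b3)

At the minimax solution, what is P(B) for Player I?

Row minima: A → -5, B → -7; maximin = -5.
Column maxima: b1 → -4, b2 → -3, b3 → 1; minimax = -4.
-5 ≠ -4, so there is no saddle point; optimal play is mixed.
b2 is strictly dominated by b1 (it gives Player I strictly more in every row), so Player II never plays it.
On the remaining 2×2 (A, B vs b1, b3):
Let Player I play A with probability p. Expected payoff against b1: (-4)p + (-7)(1−p) = 3p − 7; against b3: (-5)p + 1(1−p) = −6p + 1.
Setting these equal: 3p − 7 = −6p + 1 ⇒ 9p = 8 ⇒ p = 8/9, and the value is (3)·(8/9) − 7 = -13/3.
For Player II: with q = P(b1), equating A's and B's payoffs gives q − 5 = −8q + 1 ⇒ q = 2/3.

1/9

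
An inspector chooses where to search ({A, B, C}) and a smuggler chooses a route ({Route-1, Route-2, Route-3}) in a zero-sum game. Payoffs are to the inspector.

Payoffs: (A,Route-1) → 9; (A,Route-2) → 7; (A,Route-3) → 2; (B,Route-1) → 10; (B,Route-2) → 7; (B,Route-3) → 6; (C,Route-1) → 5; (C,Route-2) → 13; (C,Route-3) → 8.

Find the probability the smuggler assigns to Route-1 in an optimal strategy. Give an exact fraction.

Row minima: A → 2, B → 6, C → 5; maximin = 6.
Column maxima: Route-1 → 10, Route-2 → 13, Route-3 → 8; minimax = 8.
6 ≠ 8, so there is no saddle point; optimal play is mixed.
Route-2 is strictly dominated by Route-3 (it gives the inspector strictly more in every row), so the smuggler never plays it.
With Route-2 eliminated, A is strictly dominated by B (B gives the inspector strictly more in every remaining column), so the inspector never plays it.
On the remaining 2×2 (B, C vs Route-1, Route-3):
Let the inspector play B with probability p. Expected payoff against Route-1: 10p + 5(1−p) = 5p + 5; against Route-3: 6p + 8(1−p) = −2p + 8.
Setting these equal: 5p + 5 = −2p + 8 ⇒ 7p = 3 ⇒ p = 3/7, and the value is (5)·(3/7) + 5 = 50/7.
For the smuggler: with q = P(Route-1), equating B's and C's payoffs gives 4q + 6 = −3q + 8 ⇒ q = 2/7.

2/7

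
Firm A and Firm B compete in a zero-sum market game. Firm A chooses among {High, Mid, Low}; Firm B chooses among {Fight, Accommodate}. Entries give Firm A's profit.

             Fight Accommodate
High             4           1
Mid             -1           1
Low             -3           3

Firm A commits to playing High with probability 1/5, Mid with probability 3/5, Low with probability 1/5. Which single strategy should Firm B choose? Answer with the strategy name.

If Firm B plays Fight, Firm A's expected payoff is (1/5)·4 + (3/5)·(-1) + (1/5)·(-3) = -2/5.
If Firm B plays Accommodate, Firm A's expected payoff is (1/5)·1 + (3/5)·1 + (1/5)·3 = 7/5.
Firm B minimizes Firm A's payoff; the smallest is -2/5, so the best response is Fight.

Fight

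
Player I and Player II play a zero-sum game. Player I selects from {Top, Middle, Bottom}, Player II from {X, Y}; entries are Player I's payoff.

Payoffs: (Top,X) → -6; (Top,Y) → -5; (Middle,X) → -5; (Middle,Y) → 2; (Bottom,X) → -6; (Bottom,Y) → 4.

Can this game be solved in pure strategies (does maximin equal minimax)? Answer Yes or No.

Yes

Row minima: Top → -6, Middle → -5, Bottom → -6; maximin = -5.
Column maxima: X → -5, Y → 4; minimax = -5.
maximin = minimax = -5, so a saddle point exists.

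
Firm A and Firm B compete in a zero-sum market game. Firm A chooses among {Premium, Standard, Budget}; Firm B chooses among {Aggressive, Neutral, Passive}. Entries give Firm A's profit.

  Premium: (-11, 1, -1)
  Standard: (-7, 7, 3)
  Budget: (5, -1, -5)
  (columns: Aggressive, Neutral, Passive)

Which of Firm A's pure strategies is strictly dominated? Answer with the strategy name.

Premium

Standard gives a strictly higher payoff than Premium against every column: -7 > -11, 7 > 1, 3 > -1.
So Premium is strictly dominated and Firm A never plays it.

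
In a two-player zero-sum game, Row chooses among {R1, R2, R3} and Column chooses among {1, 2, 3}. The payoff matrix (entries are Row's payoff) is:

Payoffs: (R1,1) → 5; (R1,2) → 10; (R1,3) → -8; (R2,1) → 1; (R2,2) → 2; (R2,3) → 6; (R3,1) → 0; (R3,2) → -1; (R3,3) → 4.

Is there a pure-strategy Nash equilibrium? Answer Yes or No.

No

Row minima: R1 → -8, R2 → 1, R3 → -1; maximin = 1.
Column maxima: 1 → 5, 2 → 10, 3 → 6; minimax = 5.
1 ≠ 5, so no pure-strategy equilibrium exists.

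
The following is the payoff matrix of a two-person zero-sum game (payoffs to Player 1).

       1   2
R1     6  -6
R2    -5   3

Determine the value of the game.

Row minima: R1 → -6, R2 → -5; maximin = -5.
Column maxima: 1 → 6, 2 → 3; minimax = 3.
-5 ≠ 3, so there is no saddle point; optimal play is mixed.
Let Player 1 play R1 with probability p. Expected payoff against 1: 6p + (-5)(1−p) = 11p − 5; against 2: (-6)p + 3(1−p) = −9p + 3.
Setting these equal: 11p − 5 = −9p + 3 ⇒ 20p = 8 ⇒ p = 2/5, and the value is (11)·(2/5) − 5 = -3/5.
For Player 2: with q = P(1), equating R1's and R2's payoffs gives 12q − 6 = −8q + 3 ⇒ q = 9/20.

-3/5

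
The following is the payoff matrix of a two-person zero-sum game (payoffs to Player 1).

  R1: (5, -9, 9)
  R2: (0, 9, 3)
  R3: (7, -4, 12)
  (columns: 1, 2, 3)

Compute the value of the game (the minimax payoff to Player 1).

Row minima: R1 → -9, R2 → 0, R3 → -4; maximin = 0.
Column maxima: 1 → 7, 2 → 9, 3 → 12; minimax = 7.
0 ≠ 7, so there is no saddle point; optimal play is mixed.
R1 is strictly dominated by R3, so Player 1 never plays it.
3 is strictly dominated by 1 (it gives Player 1 strictly more in every row), so Player 2 never plays it.
On the remaining 2×2 (R2, R3 vs 1, 2):
Let Player 1 play R2 with probability p. Expected payoff against 1: 0p + 7(1−p) = −7p + 7; against 2: 9p + (-4)(1−p) = 13p − 4.
Setting these equal: −7p + 7 = 13p − 4 ⇒ −20p = -11 ⇒ p = 11/20, and the value is (-7)·(11/20) + 7 = 63/20.
For Player 2: with q = P(1), equating R2's and R3's payoffs gives −9q + 9 = 11q − 4 ⇒ q = 13/20.

63/20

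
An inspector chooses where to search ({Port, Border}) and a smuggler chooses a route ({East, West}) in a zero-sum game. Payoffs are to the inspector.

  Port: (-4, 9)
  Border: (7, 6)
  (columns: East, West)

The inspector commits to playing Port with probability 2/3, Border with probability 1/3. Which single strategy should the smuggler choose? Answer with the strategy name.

If the smuggler plays East, the inspector's expected payoff is (2/3)·(-4) + (1/3)·7 = -1/3.
If the smuggler plays West, the inspector's expected payoff is (2/3)·9 + (1/3)·6 = 8.
The smuggler minimizes the inspector's payoff; the smallest is -1/3, so the best response is East.

East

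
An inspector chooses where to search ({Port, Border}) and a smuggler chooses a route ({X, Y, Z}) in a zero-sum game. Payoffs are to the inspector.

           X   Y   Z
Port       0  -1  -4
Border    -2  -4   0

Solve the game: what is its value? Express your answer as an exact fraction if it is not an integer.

Row minima: Port → -4, Border → -4; maximin = -4.
Column maxima: X → 0, Y → -1, Z → 0; minimax = -1.
-4 ≠ -1, so there is no saddle point; optimal play is mixed.
X is strictly dominated by Y (it gives the inspector strictly more in every row), so the smuggler never plays it.
On the remaining 2×2 (Port, Border vs Y, Z):
Let the inspector play Port with probability p. Expected payoff against Y: (-1)p + (-4)(1−p) = 3p − 4; against Z: (-4)p + 0(1−p) = −4p.
Setting these equal: 3p − 4 = −4p ⇒ 7p = 4 ⇒ p = 4/7, and the value is (3)·(4/7) − 4 = -16/7.
For the smuggler: with q = P(Y), equating Port's and Border's payoffs gives 3q − 4 = −4q ⇒ q = 4/7.

-16/7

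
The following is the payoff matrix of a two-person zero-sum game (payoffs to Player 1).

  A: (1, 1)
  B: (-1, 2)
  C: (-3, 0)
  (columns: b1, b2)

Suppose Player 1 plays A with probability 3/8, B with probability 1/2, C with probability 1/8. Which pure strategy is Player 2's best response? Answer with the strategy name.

b1

If Player 2 plays b1, Player 1's expected payoff is (3/8)·1 + (1/2)·(-1) + (1/8)·(-3) = -1/2.
If Player 2 plays b2, Player 1's expected payoff is (3/8)·1 + (1/2)·2 + (1/8)·0 = 11/8.
Player 2 minimizes Player 1's payoff; the smallest is -1/2, so the best response is b1.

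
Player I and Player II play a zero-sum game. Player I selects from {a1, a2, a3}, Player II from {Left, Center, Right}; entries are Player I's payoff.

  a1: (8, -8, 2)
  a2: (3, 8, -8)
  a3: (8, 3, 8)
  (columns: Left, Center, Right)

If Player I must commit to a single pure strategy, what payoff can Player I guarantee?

Row minima: a1 → -8, a2 → -8, a3 → 3.
The best of these is 3.

3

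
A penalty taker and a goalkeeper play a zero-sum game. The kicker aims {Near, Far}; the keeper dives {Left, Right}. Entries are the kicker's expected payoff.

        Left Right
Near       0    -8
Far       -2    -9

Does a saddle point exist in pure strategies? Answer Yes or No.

Yes

Row minima: Near → -8, Far → -9; maximin = -8.
Column maxima: Left → 0, Right → -8; minimax = -8.
maximin = minimax = -8, so a saddle point exists.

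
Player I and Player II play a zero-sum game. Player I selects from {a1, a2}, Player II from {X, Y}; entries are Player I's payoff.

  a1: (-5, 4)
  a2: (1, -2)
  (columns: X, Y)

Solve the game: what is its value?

Row minima: a1 → -5, a2 → -2; maximin = -2.
Column maxima: X → 1, Y → 4; minimax = 1.
-2 ≠ 1, so there is no saddle point; optimal play is mixed.
Let Player I play a1 with probability p. Expected payoff against X: (-5)p + 1(1−p) = −6p + 1; against Y: 4p + (-2)(1−p) = 6p − 2.
Setting these equal: −6p + 1 = 6p − 2 ⇒ −12p = -3 ⇒ p = 1/4, and the value is (-6)·(1/4) + 1 = -1/2.
For Player II: with q = P(X), equating a1's and a2's payoffs gives −9q + 4 = 3q − 2 ⇒ q = 1/2.

-1/2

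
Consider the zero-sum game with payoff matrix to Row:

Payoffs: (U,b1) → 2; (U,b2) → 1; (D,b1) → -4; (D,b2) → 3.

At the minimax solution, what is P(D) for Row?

1/8

Row minima: U → 1, D → -4; maximin = 1.
Column maxima: b1 → 2, b2 → 3; minimax = 2.
1 ≠ 2, so there is no saddle point; optimal play is mixed.
Let Row play U with probability p. Expected payoff against b1: 2p + (-4)(1−p) = 6p − 4; against b2: 1p + 3(1−p) = −2p + 3.
Setting these equal: 6p − 4 = −2p + 3 ⇒ 8p = 7 ⇒ p = 7/8, and the value is (6)·(7/8) − 4 = 5/4.
For Column: with q = P(b1), equating U's and D's payoffs gives q + 1 = −7q + 3 ⇒ q = 1/4.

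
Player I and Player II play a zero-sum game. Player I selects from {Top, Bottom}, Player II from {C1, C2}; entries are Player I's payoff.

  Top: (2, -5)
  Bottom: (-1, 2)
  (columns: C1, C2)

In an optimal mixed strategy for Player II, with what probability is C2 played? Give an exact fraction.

Row minima: Top → -5, Bottom → -1; maximin = -1.
Column maxima: C1 → 2, C2 → 2; minimax = 2.
-1 ≠ 2, so there is no saddle point; optimal play is mixed.
Let Player I play Top with probability p. Expected payoff against C1: 2p + (-1)(1−p) = 3p − 1; against C2: (-5)p + 2(1−p) = −7p + 2.
Setting these equal: 3p − 1 = −7p + 2 ⇒ 10p = 3 ⇒ p = 3/10, and the value is (3)·(3/10) − 1 = -1/10.
For Player II: with q = P(C1), equating Top's and Bottom's payoffs gives 7q − 5 = −3q + 2 ⇒ q = 7/10.

3/10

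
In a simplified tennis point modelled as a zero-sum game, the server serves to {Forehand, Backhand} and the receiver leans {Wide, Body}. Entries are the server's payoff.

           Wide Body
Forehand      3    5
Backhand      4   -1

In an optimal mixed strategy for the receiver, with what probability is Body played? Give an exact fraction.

1/7

Row minima: Forehand → 3, Backhand → -1; maximin = 3.
Column maxima: Wide → 4, Body → 5; minimax = 4.
3 ≠ 4, so there is no saddle point; optimal play is mixed.
Let the server play Forehand with probability p. Expected payoff against Wide: 3p + 4(1−p) = −p + 4; against Body: 5p + (-1)(1−p) = 6p − 1.
Setting these equal: −p + 4 = 6p − 1 ⇒ −7p = -5 ⇒ p = 5/7, and the value is (-1)·(5/7) + 4 = 23/7.
For the receiver: with q = P(Wide), equating Forehand's and Backhand's payoffs gives −2q + 5 = 5q − 1 ⇒ q = 6/7.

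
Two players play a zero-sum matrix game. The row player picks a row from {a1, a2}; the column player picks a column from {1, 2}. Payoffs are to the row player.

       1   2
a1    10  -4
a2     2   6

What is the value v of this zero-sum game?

Row minima: a1 → -4, a2 → 2; maximin = 2.
Column maxima: 1 → 10, 2 → 6; minimax = 6.
2 ≠ 6, so there is no saddle point; optimal play is mixed.
Let the row player play a1 with probability p. Expected payoff against 1: 10p + 2(1−p) = 8p + 2; against 2: (-4)p + 6(1−p) = −10p + 6.
Setting these equal: 8p + 2 = −10p + 6 ⇒ 18p = 4 ⇒ p = 2/9, and the value is (8)·(2/9) + 2 = 34/9.
For the column player: with q = P(1), equating a1's and a2's payoffs gives 14q − 4 = −4q + 6 ⇒ q = 5/9.

34/9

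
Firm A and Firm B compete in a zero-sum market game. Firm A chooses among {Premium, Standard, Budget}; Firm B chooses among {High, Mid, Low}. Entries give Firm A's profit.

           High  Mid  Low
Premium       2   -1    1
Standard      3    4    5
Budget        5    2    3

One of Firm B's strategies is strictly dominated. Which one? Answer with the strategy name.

Low

Mid holds Firm A's payoff strictly below Low in every row: -1 < 1, 4 < 5, 2 < 3.
So Low is strictly dominated for Firm B.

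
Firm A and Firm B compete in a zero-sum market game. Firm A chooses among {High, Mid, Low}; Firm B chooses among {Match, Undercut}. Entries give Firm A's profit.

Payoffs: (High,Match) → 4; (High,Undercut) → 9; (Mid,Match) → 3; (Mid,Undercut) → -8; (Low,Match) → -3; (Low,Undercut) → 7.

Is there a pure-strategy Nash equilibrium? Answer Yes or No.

Row minima: High → 4, Mid → -8, Low → -3; maximin = 4.
Column maxima: Match → 4, Undercut → 9; minimax = 4.
maximin = minimax = 4, so a saddle point exists.

Yes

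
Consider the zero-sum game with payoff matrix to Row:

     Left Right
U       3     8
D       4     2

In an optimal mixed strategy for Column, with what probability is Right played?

Row minima: U → 3, D → 2; maximin = 3.
Column maxima: Left → 4, Right → 8; minimax = 4.
3 ≠ 4, so there is no saddle point; optimal play is mixed.
Let Row play U with probability p. Expected payoff against Left: 3p + 4(1−p) = −p + 4; against Right: 8p + 2(1−p) = 6p + 2.
Setting these equal: −p + 4 = 6p + 2 ⇒ −7p = -2 ⇒ p = 2/7, and the value is (-1)·(2/7) + 4 = 26/7.
For Column: with q = P(Left), equating U's and D's payoffs gives −5q + 8 = 2q + 2 ⇒ q = 6/7.

1/7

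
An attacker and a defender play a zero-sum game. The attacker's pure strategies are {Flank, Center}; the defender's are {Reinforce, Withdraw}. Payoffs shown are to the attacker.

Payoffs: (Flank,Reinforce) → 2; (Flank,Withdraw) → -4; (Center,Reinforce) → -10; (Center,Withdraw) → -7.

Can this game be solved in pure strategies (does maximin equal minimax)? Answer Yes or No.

Yes

Row minima: Flank → -4, Center → -10; maximin = -4.
Column maxima: Reinforce → 2, Withdraw → -4; minimax = -4.
maximin = minimax = -4, so a saddle point exists.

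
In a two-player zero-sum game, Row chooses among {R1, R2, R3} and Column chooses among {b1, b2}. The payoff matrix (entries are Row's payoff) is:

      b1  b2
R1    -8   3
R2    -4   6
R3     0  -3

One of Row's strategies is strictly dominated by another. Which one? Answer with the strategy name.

R1

R2 gives a strictly higher payoff than R1 against every column: -4 > -8, 6 > 3.
So R1 is strictly dominated and Row never plays it.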